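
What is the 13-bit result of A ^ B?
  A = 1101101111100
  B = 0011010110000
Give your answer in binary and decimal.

Apply ^ to each column (1 where bits differ):
  1101101111100
^ 0011010110000
---------------
  1110111001100

Answer: 1110111001100 (7628)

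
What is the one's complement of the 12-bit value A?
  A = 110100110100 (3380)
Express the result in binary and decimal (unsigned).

Flip each bit (0->1, 1->0):
  110100110100
  001011001011

Answer: 001011001011 (715)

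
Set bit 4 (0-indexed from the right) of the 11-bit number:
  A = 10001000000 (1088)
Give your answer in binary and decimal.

Mask = 1 << 4 = 00000010000
Bit 4 of A is 0, so OR-ing with the mask flips it to 1.
  10001000000
| 00000010000
-------------
  10001010000

Answer: 10001010000 (1104)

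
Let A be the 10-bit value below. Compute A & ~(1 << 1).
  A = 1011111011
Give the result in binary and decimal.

Mask = ~(1 << 1) = 1111111101
Bit 1 of A is 1, so AND-ing with the mask clears it to 0.
  1011111011
& 1111111101
------------
  1011111001

Answer: 1011111001 (761)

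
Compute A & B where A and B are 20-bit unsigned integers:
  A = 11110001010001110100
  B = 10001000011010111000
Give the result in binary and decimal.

Apply & to each column (1 only where both bits are 1):
  11110001010001110100
& 10001000011010111000
----------------------
  10000000010000110000

Answer: 10000000010000110000 (525360)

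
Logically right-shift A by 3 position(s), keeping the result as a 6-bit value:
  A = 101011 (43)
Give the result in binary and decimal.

Logical shift right by 3: drop the bottom 3 bit(s), prepend 3 zero(s) on the left.
  101011  ->  keep [101], discard [011], prepend 000
= 000101

Answer: 000101 (5)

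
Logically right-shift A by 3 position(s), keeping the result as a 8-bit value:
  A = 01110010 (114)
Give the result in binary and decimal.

Logical shift right by 3: drop the bottom 3 bit(s), prepend 3 zero(s) on the left.
  01110010  ->  keep [01110], discard [010], prepend 000
= 00001110

Answer: 00001110 (14)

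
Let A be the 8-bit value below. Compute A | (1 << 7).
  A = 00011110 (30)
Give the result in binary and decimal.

Mask = 1 << 7 = 10000000
Bit 7 of A is 0, so OR-ing with the mask flips it to 1.
  00011110
| 10000000
----------
  10011110

Answer: 10011110 (158)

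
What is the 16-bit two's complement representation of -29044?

1. Binary of +29044:  0111000101110100
2. Invert bits:     1000111010001011
3. Add 1:           1000111010001100

Answer: 1000111010001100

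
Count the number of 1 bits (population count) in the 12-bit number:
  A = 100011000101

100011000101
1-bits at positions (from bit 0 = LSB): 0, 2, 6, 7, 11
Count = 5

Answer: 5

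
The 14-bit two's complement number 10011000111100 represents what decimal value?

MSB is 1, so the value is negative. Find the magnitude:
1. Invert bits:  01100111000011
2. Add 1:        01100111000100  = 6596
3. Apply sign:   -6596

Answer: -6596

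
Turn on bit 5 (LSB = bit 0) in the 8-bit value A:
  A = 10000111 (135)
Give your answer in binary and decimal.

Mask = 1 << 5 = 00100000
Bit 5 of A is 0, so OR-ing with the mask flips it to 1.
  10000111
| 00100000
----------
  10100111

Answer: 10100111 (167)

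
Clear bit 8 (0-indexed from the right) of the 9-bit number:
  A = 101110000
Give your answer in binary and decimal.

Mask = ~(1 << 8) = 011111111
Bit 8 of A is 1, so AND-ing with the mask clears it to 0.
  101110000
& 011111111
-----------
  001110000

Answer: 001110000 (112)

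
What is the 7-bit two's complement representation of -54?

1. Binary of +54:  0110110
2. Invert bits:     1001001
3. Add 1:           1001010

Answer: 1001010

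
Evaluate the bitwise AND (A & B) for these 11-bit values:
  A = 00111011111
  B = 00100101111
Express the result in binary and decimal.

Apply & to each column (1 only where both bits are 1):
  00111011111
& 00100101111
-------------
  00100001111

Answer: 00100001111 (271)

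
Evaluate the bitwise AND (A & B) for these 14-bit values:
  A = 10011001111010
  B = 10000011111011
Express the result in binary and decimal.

Apply & to each column (1 only where both bits are 1):
  10011001111010
& 10000011111011
----------------
  10000001111010

Answer: 10000001111010 (8314)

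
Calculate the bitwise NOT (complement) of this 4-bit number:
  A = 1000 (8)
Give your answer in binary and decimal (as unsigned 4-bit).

Flip each bit (0->1, 1->0):
  1000
  0111

Answer: 0111 (7)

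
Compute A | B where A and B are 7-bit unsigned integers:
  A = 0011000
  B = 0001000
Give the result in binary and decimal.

Apply | to each column (1 where either bit is 1):
  0011000
| 0001000
---------
  0011000

Answer: 0011000 (24)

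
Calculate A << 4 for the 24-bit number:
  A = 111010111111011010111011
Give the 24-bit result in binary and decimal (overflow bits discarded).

Shift left by 4: drop the top 4 bit(s), append 4 zero(s) on the right.
  111010111111011010111011  ->  discard [1110], keep [10111111011010111011], append 0000
= 101111110110101110110000

Answer: 101111110110101110110000 (12544944)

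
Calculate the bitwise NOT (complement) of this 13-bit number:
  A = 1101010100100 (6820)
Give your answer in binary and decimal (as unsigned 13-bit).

Flip each bit (0->1, 1->0):
  1101010100100
  0010101011011

Answer: 0010101011011 (1371)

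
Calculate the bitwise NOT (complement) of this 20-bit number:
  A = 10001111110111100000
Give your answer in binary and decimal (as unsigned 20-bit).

Flip each bit (0->1, 1->0):
  10001111110111100000
  01110000001000011111

Answer: 01110000001000011111 (459295)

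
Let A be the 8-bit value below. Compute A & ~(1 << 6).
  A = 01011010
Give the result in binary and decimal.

Mask = ~(1 << 6) = 10111111
Bit 6 of A is 1, so AND-ing with the mask clears it to 0.
  01011010
& 10111111
----------
  00011010

Answer: 00011010 (26)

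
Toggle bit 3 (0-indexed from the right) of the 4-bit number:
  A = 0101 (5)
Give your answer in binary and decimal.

Mask = 1 << 3 = 1000
Bit 3 of A is 0; XOR with the mask flips it to 1.
  0101
^ 1000
------
  1101

Answer: 1101 (13)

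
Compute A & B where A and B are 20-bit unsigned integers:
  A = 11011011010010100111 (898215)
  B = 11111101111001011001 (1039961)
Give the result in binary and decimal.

Apply & to each column (1 only where both bits are 1):
  11011011010010100111
& 11111101111001011001
----------------------
  11011001010000000001

Answer: 11011001010000000001 (889857)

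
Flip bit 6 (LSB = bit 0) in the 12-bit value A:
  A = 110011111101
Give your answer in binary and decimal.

Mask = 1 << 6 = 000001000000
Bit 6 of A is 1; XOR with the mask flips it to 0.
  110011111101
^ 000001000000
--------------
  110010111101

Answer: 110010111101 (3261)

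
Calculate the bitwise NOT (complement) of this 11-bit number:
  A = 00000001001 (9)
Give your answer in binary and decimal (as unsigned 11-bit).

Flip each bit (0->1, 1->0):
  00000001001
  11111110110

Answer: 11111110110 (2038)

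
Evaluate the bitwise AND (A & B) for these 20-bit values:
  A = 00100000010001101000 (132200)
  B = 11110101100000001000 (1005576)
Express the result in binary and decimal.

Apply & to each column (1 only where both bits are 1):
  00100000010001101000
& 11110101100000001000
----------------------
  00100000000000001000

Answer: 00100000000000001000 (131080)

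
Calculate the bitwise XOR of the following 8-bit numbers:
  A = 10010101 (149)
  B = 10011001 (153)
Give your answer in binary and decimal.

Apply ^ to each column (1 where bits differ):
  10010101
^ 10011001
----------
  00001100

Answer: 00001100 (12)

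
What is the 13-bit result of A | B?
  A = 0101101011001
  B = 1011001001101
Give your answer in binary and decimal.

Apply | to each column (1 where either bit is 1):
  0101101011001
| 1011001001101
---------------
  1111101011101

Answer: 1111101011101 (8029)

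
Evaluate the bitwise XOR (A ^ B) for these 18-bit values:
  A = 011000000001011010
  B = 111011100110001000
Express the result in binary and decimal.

Apply ^ to each column (1 where bits differ):
  011000000001011010
^ 111011100110001000
--------------------
  100011100111010010

Answer: 100011100111010010 (145874)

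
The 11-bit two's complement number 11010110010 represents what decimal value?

MSB is 1, so the value is negative. Find the magnitude:
1. Invert bits:  00101001101
2. Add 1:        00101001110  = 334
3. Apply sign:   -334

Answer: -334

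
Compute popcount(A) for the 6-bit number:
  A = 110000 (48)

110000
1-bits at positions (from bit 0 = LSB): 4, 5
Count = 2

Answer: 2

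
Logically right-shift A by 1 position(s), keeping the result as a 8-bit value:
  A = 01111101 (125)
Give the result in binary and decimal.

Logical shift right by 1: drop the bottom 1 bit(s), prepend 1 zero(s) on the left.
  01111101  ->  keep [0111110], discard [1], prepend 0
= 00111110

Answer: 00111110 (62)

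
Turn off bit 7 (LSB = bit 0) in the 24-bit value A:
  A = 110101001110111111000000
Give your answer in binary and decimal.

Mask = ~(1 << 7) = 111111111111111101111111
Bit 7 of A is 1, so AND-ing with the mask clears it to 0.
  110101001110111111000000
& 111111111111111101111111
--------------------------
  110101001110111101000000

Answer: 110101001110111101000000 (13954880)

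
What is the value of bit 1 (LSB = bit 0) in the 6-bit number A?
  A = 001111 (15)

Bit 1 is the 2nd from the right.
  001111
      ^
That bit is 1.

Answer: 1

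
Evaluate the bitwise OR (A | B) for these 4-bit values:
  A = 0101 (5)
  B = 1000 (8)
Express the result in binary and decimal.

Apply | to each column (1 where either bit is 1):
  0101
| 1000
------
  1101

Answer: 1101 (13)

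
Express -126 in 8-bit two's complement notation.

1. Binary of +126:  01111110
2. Invert bits:     10000001
3. Add 1:           10000010

Answer: 10000010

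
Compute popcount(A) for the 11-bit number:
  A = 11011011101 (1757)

11011011101
1-bits at positions (from bit 0 = LSB): 0, 2, 3, 4, 6, 7, 9, 10
Count = 8

Answer: 8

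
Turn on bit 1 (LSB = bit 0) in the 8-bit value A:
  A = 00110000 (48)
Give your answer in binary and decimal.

Mask = 1 << 1 = 00000010
Bit 1 of A is 0, so OR-ing with the mask flips it to 1.
  00110000
| 00000010
----------
  00110010

Answer: 00110010 (50)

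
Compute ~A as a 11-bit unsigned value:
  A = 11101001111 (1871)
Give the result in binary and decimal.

Flip each bit (0->1, 1->0):
  11101001111
  00010110000

Answer: 00010110000 (176)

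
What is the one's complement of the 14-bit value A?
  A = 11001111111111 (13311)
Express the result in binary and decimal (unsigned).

Flip each bit (0->1, 1->0):
  11001111111111
  00110000000000

Answer: 00110000000000 (3072)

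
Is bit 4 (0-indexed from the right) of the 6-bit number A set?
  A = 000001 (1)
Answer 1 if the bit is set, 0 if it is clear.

Bit 4 is the 5th from the right.
  000001
   ^
That bit is 0.

Answer: 0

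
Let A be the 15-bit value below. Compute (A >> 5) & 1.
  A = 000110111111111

Bit 5 is the 6th from the right.
  000110111111111
           ^
That bit is 1.

Answer: 1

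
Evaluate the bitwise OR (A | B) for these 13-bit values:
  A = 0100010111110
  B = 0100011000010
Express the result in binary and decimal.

Apply | to each column (1 where either bit is 1):
  0100010111110
| 0100011000010
---------------
  0100011111110

Answer: 0100011111110 (2302)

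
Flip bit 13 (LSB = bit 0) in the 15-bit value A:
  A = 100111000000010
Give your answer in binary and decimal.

Mask = 1 << 13 = 010000000000000
Bit 13 of A is 0; XOR with the mask flips it to 1.
  100111000000010
^ 010000000000000
-----------------
  110111000000010

Answer: 110111000000010 (28162)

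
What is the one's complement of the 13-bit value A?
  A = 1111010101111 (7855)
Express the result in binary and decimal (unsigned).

Flip each bit (0->1, 1->0):
  1111010101111
  0000101010000

Answer: 0000101010000 (336)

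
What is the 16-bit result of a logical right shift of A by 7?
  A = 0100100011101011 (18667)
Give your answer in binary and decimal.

Logical shift right by 7: drop the bottom 7 bit(s), prepend 7 zero(s) on the left.
  0100100011101011  ->  keep [010010001], discard [1101011], prepend 0000000
= 0000000010010001

Answer: 0000000010010001 (145)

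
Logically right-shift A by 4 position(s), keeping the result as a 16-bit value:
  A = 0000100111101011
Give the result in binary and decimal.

Logical shift right by 4: drop the bottom 4 bit(s), prepend 4 zero(s) on the left.
  0000100111101011  ->  keep [000010011110], discard [1011], prepend 0000
= 0000000010011110

Answer: 0000000010011110 (158)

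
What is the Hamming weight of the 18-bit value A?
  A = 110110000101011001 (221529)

110110000101011001
1-bits at positions (from bit 0 = LSB): 0, 3, 4, 6, 8, 13, 14, 16, 17
Count = 9

Answer: 9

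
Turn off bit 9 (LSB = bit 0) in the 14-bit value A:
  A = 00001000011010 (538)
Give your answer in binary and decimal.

Mask = ~(1 << 9) = 11110111111111
Bit 9 of A is 1, so AND-ing with the mask clears it to 0.
  00001000011010
& 11110111111111
----------------
  00000000011010

Answer: 00000000011010 (26)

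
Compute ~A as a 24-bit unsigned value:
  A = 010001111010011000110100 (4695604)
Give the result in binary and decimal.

Flip each bit (0->1, 1->0):
  010001111010011000110100
  101110000101100111001011

Answer: 101110000101100111001011 (12081611)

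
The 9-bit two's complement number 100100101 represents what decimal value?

MSB is 1, so the value is negative. Find the magnitude:
1. Invert bits:  011011010
2. Add 1:        011011011  = 219
3. Apply sign:   -219

Answer: -219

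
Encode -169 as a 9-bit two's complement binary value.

1. Binary of +169:  010101001
2. Invert bits:     101010110
3. Add 1:           101010111

Answer: 101010111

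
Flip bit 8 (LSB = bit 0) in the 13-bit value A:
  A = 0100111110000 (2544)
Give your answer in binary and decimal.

Mask = 1 << 8 = 0000100000000
Bit 8 of A is 1; XOR with the mask flips it to 0.
  0100111110000
^ 0000100000000
---------------
  0100011110000

Answer: 0100011110000 (2288)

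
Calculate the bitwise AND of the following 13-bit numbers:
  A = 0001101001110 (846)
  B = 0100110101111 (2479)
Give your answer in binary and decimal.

Apply & to each column (1 only where both bits are 1):
  0001101001110
& 0100110101111
---------------
  0000100001110

Answer: 0000100001110 (270)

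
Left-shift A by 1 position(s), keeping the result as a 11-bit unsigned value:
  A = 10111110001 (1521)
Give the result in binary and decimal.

Shift left by 1: drop the top 1 bit(s), append 1 zero(s) on the right.
  10111110001  ->  discard [1], keep [0111110001], append 0
= 01111100010

Answer: 01111100010 (994)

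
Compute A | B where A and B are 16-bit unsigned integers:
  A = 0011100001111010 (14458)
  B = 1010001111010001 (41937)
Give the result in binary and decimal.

Apply | to each column (1 where either bit is 1):
  0011100001111010
| 1010001111010001
------------------
  1011101111111011

Answer: 1011101111111011 (48123)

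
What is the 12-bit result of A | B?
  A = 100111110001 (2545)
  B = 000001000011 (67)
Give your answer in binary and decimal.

Apply | to each column (1 where either bit is 1):
  100111110001
| 000001000011
--------------
  100111110011

Answer: 100111110011 (2547)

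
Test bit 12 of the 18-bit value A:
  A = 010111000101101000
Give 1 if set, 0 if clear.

Bit 12 is the 13th from the right.
  010111000101101000
       ^
That bit is 1.

Answer: 1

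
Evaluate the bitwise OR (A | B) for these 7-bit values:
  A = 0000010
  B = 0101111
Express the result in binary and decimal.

Apply | to each column (1 where either bit is 1):
  0000010
| 0101111
---------
  0101111

Answer: 0101111 (47)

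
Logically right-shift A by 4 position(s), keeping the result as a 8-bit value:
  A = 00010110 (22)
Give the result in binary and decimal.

Logical shift right by 4: drop the bottom 4 bit(s), prepend 4 zero(s) on the left.
  00010110  ->  keep [0001], discard [0110], prepend 0000
= 00000001

Answer: 00000001 (1)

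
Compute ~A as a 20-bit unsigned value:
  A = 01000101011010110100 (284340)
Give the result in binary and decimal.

Flip each bit (0->1, 1->0):
  01000101011010110100
  10111010100101001011

Answer: 10111010100101001011 (764235)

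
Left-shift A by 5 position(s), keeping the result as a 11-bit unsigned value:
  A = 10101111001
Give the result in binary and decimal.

Shift left by 5: drop the top 5 bit(s), append 5 zero(s) on the right.
  10101111001  ->  discard [10101], keep [111001], append 00000
= 11100100000

Answer: 11100100000 (1824)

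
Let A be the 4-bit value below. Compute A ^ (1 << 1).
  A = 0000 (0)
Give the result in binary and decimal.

Mask = 1 << 1 = 0010
Bit 1 of A is 0; XOR with the mask flips it to 1.
  0000
^ 0010
------
  0010

Answer: 0010 (2)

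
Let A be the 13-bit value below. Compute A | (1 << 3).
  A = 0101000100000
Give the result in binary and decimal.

Mask = 1 << 3 = 0000000001000
Bit 3 of A is 0, so OR-ing with the mask flips it to 1.
  0101000100000
| 0000000001000
---------------
  0101000101000

Answer: 0101000101000 (2600)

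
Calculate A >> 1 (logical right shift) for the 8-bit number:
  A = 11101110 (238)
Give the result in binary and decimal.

Logical shift right by 1: drop the bottom 1 bit(s), prepend 1 zero(s) on the left.
  11101110  ->  keep [1110111], discard [0], prepend 0
= 01110111

Answer: 01110111 (119)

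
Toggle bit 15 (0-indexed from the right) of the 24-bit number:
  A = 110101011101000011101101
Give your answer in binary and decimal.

Mask = 1 << 15 = 000000001000000000000000
Bit 15 of A is 1; XOR with the mask flips it to 0.
  110101011101000011101101
^ 000000001000000000000000
--------------------------
  110101010101000011101101

Answer: 110101010101000011101101 (13979885)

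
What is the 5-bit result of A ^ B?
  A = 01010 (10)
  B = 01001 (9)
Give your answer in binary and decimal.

Apply ^ to each column (1 where bits differ):
  01010
^ 01001
-------
  00011

Answer: 00011 (3)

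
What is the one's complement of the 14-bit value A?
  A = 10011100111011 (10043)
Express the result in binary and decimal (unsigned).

Flip each bit (0->1, 1->0):
  10011100111011
  01100011000100

Answer: 01100011000100 (6340)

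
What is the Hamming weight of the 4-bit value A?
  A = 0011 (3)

0011
1-bits at positions (from bit 0 = LSB): 0, 1
Count = 2

Answer: 2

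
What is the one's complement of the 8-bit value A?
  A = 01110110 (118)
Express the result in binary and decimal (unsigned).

Flip each bit (0->1, 1->0):
  01110110
  10001001

Answer: 10001001 (137)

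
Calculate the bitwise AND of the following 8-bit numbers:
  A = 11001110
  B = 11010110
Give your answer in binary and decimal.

Apply & to each column (1 only where both bits are 1):
  11001110
& 11010110
----------
  11000110

Answer: 11000110 (198)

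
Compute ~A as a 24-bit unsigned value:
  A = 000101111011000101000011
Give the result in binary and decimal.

Flip each bit (0->1, 1->0):
  000101111011000101000011
  111010000100111010111100

Answer: 111010000100111010111100 (15224508)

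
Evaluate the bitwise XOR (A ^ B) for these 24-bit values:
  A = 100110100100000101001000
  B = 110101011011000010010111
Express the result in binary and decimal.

Apply ^ to each column (1 where bits differ):
  100110100100000101001000
^ 110101011011000010010111
--------------------------
  010011111111000111011111

Answer: 010011111111000111011111 (5239263)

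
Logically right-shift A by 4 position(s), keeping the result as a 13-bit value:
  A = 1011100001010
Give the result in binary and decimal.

Logical shift right by 4: drop the bottom 4 bit(s), prepend 4 zero(s) on the left.
  1011100001010  ->  keep [101110000], discard [1010], prepend 0000
= 0000101110000

Answer: 0000101110000 (368)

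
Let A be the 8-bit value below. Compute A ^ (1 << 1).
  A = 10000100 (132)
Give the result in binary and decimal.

Mask = 1 << 1 = 00000010
Bit 1 of A is 0; XOR with the mask flips it to 1.
  10000100
^ 00000010
----------
  10000110

Answer: 10000110 (134)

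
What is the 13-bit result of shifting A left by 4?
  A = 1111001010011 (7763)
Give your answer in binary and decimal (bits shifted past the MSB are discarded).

Shift left by 4: drop the top 4 bit(s), append 4 zero(s) on the right.
  1111001010011  ->  discard [1111], keep [001010011], append 0000
= 0010100110000

Answer: 0010100110000 (1328)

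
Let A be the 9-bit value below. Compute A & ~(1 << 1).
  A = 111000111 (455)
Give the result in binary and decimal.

Mask = ~(1 << 1) = 111111101
Bit 1 of A is 1, so AND-ing with the mask clears it to 0.
  111000111
& 111111101
-----------
  111000101

Answer: 111000101 (453)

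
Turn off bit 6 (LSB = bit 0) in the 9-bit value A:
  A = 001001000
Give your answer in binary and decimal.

Mask = ~(1 << 6) = 110111111
Bit 6 of A is 1, so AND-ing with the mask clears it to 0.
  001001000
& 110111111
-----------
  000001000

Answer: 000001000 (8)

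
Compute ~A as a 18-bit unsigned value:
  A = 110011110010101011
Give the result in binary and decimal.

Flip each bit (0->1, 1->0):
  110011110010101011
  001100001101010100

Answer: 001100001101010100 (50004)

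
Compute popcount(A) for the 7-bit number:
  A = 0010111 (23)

0010111
1-bits at positions (from bit 0 = LSB): 0, 1, 2, 4
Count = 4

Answer: 4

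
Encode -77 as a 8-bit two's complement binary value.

1. Binary of +77:  01001101
2. Invert bits:     10110010
3. Add 1:           10110011

Answer: 10110011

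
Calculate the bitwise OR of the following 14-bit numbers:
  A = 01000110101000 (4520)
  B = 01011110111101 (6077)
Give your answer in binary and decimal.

Apply | to each column (1 where either bit is 1):
  01000110101000
| 01011110111101
----------------
  01011110111101

Answer: 01011110111101 (6077)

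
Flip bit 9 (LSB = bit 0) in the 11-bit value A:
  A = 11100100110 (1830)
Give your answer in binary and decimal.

Mask = 1 << 9 = 01000000000
Bit 9 of A is 1; XOR with the mask flips it to 0.
  11100100110
^ 01000000000
-------------
  10100100110

Answer: 10100100110 (1318)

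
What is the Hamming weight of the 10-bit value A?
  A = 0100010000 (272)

0100010000
1-bits at positions (from bit 0 = LSB): 4, 8
Count = 2

Answer: 2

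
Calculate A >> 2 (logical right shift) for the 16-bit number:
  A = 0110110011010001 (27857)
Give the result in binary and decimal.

Logical shift right by 2: drop the bottom 2 bit(s), prepend 2 zero(s) on the left.
  0110110011010001  ->  keep [01101100110100], discard [01], prepend 00
= 0001101100110100

Answer: 0001101100110100 (6964)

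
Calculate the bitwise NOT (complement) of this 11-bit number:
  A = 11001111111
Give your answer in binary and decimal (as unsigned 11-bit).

Flip each bit (0->1, 1->0):
  11001111111
  00110000000

Answer: 00110000000 (384)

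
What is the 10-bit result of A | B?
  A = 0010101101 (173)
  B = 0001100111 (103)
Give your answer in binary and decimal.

Apply | to each column (1 where either bit is 1):
  0010101101
| 0001100111
------------
  0011101111

Answer: 0011101111 (239)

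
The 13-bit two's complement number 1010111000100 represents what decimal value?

MSB is 1, so the value is negative. Find the magnitude:
1. Invert bits:  0101000111011
2. Add 1:        0101000111100  = 2620
3. Apply sign:   -2620

Answer: -2620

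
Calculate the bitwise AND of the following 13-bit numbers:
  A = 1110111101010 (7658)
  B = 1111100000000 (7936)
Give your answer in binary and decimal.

Apply & to each column (1 only where both bits are 1):
  1110111101010
& 1111100000000
---------------
  1110100000000

Answer: 1110100000000 (7424)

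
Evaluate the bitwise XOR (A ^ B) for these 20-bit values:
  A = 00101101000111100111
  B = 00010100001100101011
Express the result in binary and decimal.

Apply ^ to each column (1 where bits differ):
  00101101000111100111
^ 00010100001100101011
----------------------
  00111001001011001100

Answer: 00111001001011001100 (234188)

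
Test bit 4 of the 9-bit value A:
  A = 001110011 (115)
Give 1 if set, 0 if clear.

Bit 4 is the 5th from the right.
  001110011
      ^
That bit is 1.

Answer: 1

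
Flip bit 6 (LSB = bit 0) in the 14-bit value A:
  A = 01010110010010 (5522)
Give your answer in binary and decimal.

Mask = 1 << 6 = 00000001000000
Bit 6 of A is 0; XOR with the mask flips it to 1.
  01010110010010
^ 00000001000000
----------------
  01010111010010

Answer: 01010111010010 (5586)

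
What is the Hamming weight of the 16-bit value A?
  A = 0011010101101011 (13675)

0011010101101011
1-bits at positions (from bit 0 = LSB): 0, 1, 3, 5, 6, 8, 10, 12, 13
Count = 9

Answer: 9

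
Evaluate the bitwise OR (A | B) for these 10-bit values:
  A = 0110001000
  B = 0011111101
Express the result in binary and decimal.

Apply | to each column (1 where either bit is 1):
  0110001000
| 0011111101
------------
  0111111101

Answer: 0111111101 (509)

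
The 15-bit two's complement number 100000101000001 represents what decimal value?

MSB is 1, so the value is negative. Find the magnitude:
1. Invert bits:  011111010111110
2. Add 1:        011111010111111  = 16063
3. Apply sign:   -16063

Answer: -16063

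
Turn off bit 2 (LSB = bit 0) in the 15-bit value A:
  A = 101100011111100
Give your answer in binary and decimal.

Mask = ~(1 << 2) = 111111111111011
Bit 2 of A is 1, so AND-ing with the mask clears it to 0.
  101100011111100
& 111111111111011
-----------------
  101100011111000

Answer: 101100011111000 (22776)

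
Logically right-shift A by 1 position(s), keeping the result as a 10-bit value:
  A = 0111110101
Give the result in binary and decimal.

Logical shift right by 1: drop the bottom 1 bit(s), prepend 1 zero(s) on the left.
  0111110101  ->  keep [011111010], discard [1], prepend 0
= 0011111010

Answer: 0011111010 (250)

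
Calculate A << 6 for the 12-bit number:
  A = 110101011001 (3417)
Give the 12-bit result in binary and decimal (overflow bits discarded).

Shift left by 6: drop the top 6 bit(s), append 6 zero(s) on the right.
  110101011001  ->  discard [110101], keep [011001], append 000000
= 011001000000

Answer: 011001000000 (1600)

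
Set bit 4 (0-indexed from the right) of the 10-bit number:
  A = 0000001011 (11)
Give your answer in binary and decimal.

Mask = 1 << 4 = 0000010000
Bit 4 of A is 0, so OR-ing with the mask flips it to 1.
  0000001011
| 0000010000
------------
  0000011011

Answer: 0000011011 (27)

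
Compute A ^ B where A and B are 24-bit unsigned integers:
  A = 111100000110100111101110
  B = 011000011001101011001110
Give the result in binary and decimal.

Apply ^ to each column (1 where bits differ):
  111100000110100111101110
^ 011000011001101011001110
--------------------------
  100100011111001100100000

Answer: 100100011111001100100000 (9564960)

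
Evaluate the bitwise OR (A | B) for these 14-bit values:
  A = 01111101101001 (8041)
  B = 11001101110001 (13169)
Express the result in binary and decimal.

Apply | to each column (1 where either bit is 1):
  01111101101001
| 11001101110001
----------------
  11111101111001

Answer: 11111101111001 (16249)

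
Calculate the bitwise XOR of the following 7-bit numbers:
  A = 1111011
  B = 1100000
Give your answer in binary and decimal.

Apply ^ to each column (1 where bits differ):
  1111011
^ 1100000
---------
  0011011

Answer: 0011011 (27)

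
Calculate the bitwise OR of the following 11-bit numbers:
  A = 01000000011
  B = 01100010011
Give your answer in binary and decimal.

Apply | to each column (1 where either bit is 1):
  01000000011
| 01100010011
-------------
  01100010011

Answer: 01100010011 (787)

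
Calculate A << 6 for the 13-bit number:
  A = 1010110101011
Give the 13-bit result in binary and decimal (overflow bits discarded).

Shift left by 6: drop the top 6 bit(s), append 6 zero(s) on the right.
  1010110101011  ->  discard [101011], keep [0101011], append 000000
= 0101011000000

Answer: 0101011000000 (2752)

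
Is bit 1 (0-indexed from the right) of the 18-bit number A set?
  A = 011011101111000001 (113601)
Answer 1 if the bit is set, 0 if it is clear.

Bit 1 is the 2nd from the right.
  011011101111000001
                  ^
That bit is 0.

Answer: 0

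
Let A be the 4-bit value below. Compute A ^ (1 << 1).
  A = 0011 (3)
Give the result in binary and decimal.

Mask = 1 << 1 = 0010
Bit 1 of A is 1; XOR with the mask flips it to 0.
  0011
^ 0010
------
  0001

Answer: 0001 (1)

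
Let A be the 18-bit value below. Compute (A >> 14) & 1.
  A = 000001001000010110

Bit 14 is the 15th from the right.
  000001001000010110
     ^
That bit is 0.

Answer: 0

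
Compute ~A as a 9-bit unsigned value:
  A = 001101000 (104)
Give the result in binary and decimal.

Flip each bit (0->1, 1->0):
  001101000
  110010111

Answer: 110010111 (407)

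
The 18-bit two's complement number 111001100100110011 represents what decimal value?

MSB is 1, so the value is negative. Find the magnitude:
1. Invert bits:  000110011011001100
2. Add 1:        000110011011001101  = 26317
3. Apply sign:   -26317

Answer: -26317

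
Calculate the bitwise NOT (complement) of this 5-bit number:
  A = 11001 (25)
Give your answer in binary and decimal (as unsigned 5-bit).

Flip each bit (0->1, 1->0):
  11001
  00110

Answer: 00110 (6)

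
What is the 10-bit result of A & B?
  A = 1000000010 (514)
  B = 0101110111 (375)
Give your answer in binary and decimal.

Apply & to each column (1 only where both bits are 1):
  1000000010
& 0101110111
------------
  0000000010

Answer: 0000000010 (2)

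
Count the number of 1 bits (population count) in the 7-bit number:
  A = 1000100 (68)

1000100
1-bits at positions (from bit 0 = LSB): 2, 6
Count = 2

Answer: 2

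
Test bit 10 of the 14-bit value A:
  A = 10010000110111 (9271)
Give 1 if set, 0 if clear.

Bit 10 is the 11th from the right.
  10010000110111
     ^
That bit is 1.

Answer: 1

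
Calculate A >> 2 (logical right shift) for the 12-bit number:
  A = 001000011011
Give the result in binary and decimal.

Logical shift right by 2: drop the bottom 2 bit(s), prepend 2 zero(s) on the left.
  001000011011  ->  keep [0010000110], discard [11], prepend 00
= 000010000110

Answer: 000010000110 (134)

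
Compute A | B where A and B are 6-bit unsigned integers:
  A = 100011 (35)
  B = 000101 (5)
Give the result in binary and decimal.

Apply | to each column (1 where either bit is 1):
  100011
| 000101
--------
  100111

Answer: 100111 (39)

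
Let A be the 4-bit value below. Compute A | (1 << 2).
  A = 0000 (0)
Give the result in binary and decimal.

Mask = 1 << 2 = 0100
Bit 2 of A is 0, so OR-ing with the mask flips it to 1.
  0000
| 0100
------
  0100

Answer: 0100 (4)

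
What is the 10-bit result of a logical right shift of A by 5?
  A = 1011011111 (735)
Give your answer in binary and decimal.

Logical shift right by 5: drop the bottom 5 bit(s), prepend 5 zero(s) on the left.
  1011011111  ->  keep [10110], discard [11111], prepend 00000
= 0000010110

Answer: 0000010110 (22)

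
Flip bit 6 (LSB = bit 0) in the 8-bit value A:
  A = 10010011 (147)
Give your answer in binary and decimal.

Mask = 1 << 6 = 01000000
Bit 6 of A is 0; XOR with the mask flips it to 1.
  10010011
^ 01000000
----------
  11010011

Answer: 11010011 (211)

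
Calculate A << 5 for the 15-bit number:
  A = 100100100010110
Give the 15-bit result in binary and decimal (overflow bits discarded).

Shift left by 5: drop the top 5 bit(s), append 5 zero(s) on the right.
  100100100010110  ->  discard [10010], keep [0100010110], append 00000
= 010001011000000

Answer: 010001011000000 (8896)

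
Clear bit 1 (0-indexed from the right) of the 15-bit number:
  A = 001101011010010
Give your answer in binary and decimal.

Mask = ~(1 << 1) = 111111111111101
Bit 1 of A is 1, so AND-ing with the mask clears it to 0.
  001101011010010
& 111111111111101
-----------------
  001101011010000

Answer: 001101011010000 (6864)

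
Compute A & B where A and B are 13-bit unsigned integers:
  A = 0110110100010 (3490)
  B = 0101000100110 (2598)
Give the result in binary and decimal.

Apply & to each column (1 only where both bits are 1):
  0110110100010
& 0101000100110
---------------
  0100000100010

Answer: 0100000100010 (2082)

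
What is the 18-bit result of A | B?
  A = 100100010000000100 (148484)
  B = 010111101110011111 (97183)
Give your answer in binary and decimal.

Apply | to each column (1 where either bit is 1):
  100100010000000100
| 010111101110011111
--------------------
  110111111110011111

Answer: 110111111110011111 (229279)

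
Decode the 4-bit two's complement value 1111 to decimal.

MSB is 1, so the value is negative. Find the magnitude:
1. Invert bits:  0000
2. Add 1:        0001  = 1
3. Apply sign:   -1

Answer: -1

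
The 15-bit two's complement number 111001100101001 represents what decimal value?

MSB is 1, so the value is negative. Find the magnitude:
1. Invert bits:  000110011010110
2. Add 1:        000110011010111  = 3287
3. Apply sign:   -3287

Answer: -3287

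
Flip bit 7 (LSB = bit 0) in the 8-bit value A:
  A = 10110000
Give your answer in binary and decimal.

Mask = 1 << 7 = 10000000
Bit 7 of A is 1; XOR with the mask flips it to 0.
  10110000
^ 10000000
----------
  00110000

Answer: 00110000 (48)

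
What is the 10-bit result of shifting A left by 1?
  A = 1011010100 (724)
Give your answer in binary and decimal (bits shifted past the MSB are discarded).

Shift left by 1: drop the top 1 bit(s), append 1 zero(s) on the right.
  1011010100  ->  discard [1], keep [011010100], append 0
= 0110101000

Answer: 0110101000 (424)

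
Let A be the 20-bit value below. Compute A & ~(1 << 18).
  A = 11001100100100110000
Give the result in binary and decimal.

Mask = ~(1 << 18) = 10111111111111111111
Bit 18 of A is 1, so AND-ing with the mask clears it to 0.
  11001100100100110000
& 10111111111111111111
----------------------
  10001100100100110000

Answer: 10001100100100110000 (575792)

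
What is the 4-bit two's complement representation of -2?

1. Binary of +2:  0010
2. Invert bits:     1101
3. Add 1:           1110

Answer: 1110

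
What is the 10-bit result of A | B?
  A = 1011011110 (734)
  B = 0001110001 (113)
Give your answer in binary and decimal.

Apply | to each column (1 where either bit is 1):
  1011011110
| 0001110001
------------
  1011111111

Answer: 1011111111 (767)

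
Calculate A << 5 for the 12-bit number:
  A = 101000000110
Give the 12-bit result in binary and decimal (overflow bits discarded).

Shift left by 5: drop the top 5 bit(s), append 5 zero(s) on the right.
  101000000110  ->  discard [10100], keep [0000110], append 00000
= 000011000000

Answer: 000011000000 (192)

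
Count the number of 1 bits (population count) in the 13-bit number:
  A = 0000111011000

0000111011000
1-bits at positions (from bit 0 = LSB): 3, 4, 6, 7, 8
Count = 5

Answer: 5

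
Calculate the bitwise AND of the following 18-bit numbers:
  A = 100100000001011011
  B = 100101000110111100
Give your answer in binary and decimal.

Apply & to each column (1 only where both bits are 1):
  100100000001011011
& 100101000110111100
--------------------
  100100000000011000

Answer: 100100000000011000 (147480)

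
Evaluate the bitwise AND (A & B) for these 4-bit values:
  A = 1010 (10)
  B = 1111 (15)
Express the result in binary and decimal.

Apply & to each column (1 only where both bits are 1):
  1010
& 1111
------
  1010

Answer: 1010 (10)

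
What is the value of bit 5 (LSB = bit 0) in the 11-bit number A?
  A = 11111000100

Bit 5 is the 6th from the right.
  11111000100
       ^
That bit is 0.

Answer: 0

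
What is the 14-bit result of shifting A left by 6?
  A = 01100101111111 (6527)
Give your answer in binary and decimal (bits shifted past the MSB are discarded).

Shift left by 6: drop the top 6 bit(s), append 6 zero(s) on the right.
  01100101111111  ->  discard [011001], keep [01111111], append 000000
= 01111111000000

Answer: 01111111000000 (8128)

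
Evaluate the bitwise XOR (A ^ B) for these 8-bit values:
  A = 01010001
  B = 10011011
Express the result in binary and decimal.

Apply ^ to each column (1 where bits differ):
  01010001
^ 10011011
----------
  11001010

Answer: 11001010 (202)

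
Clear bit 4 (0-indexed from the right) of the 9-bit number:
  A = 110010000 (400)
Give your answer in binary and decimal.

Mask = ~(1 << 4) = 111101111
Bit 4 of A is 1, so AND-ing with the mask clears it to 0.
  110010000
& 111101111
-----------
  110000000

Answer: 110000000 (384)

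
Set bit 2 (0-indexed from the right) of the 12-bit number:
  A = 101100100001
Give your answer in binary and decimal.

Mask = 1 << 2 = 000000000100
Bit 2 of A is 0, so OR-ing with the mask flips it to 1.
  101100100001
| 000000000100
--------------
  101100100101

Answer: 101100100101 (2853)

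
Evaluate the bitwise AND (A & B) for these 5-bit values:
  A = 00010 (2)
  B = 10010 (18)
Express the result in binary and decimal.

Apply & to each column (1 only where both bits are 1):
  00010
& 10010
-------
  00010

Answer: 00010 (2)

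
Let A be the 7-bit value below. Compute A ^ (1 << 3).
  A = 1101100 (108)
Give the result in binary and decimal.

Mask = 1 << 3 = 0001000
Bit 3 of A is 1; XOR with the mask flips it to 0.
  1101100
^ 0001000
---------
  1100100

Answer: 1100100 (100)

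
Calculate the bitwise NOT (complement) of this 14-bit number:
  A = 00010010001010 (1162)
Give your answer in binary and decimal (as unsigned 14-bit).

Flip each bit (0->1, 1->0):
  00010010001010
  11101101110101

Answer: 11101101110101 (15221)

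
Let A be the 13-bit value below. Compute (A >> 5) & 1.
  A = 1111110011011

Bit 5 is the 6th from the right.
  1111110011011
         ^
That bit is 0.

Answer: 0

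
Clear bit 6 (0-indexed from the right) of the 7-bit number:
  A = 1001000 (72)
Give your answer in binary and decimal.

Mask = ~(1 << 6) = 0111111
Bit 6 of A is 1, so AND-ing with the mask clears it to 0.
  1001000
& 0111111
---------
  0001000

Answer: 0001000 (8)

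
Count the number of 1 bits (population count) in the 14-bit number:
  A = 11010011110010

11010011110010
1-bits at positions (from bit 0 = LSB): 1, 4, 5, 6, 7, 10, 12, 13
Count = 8

Answer: 8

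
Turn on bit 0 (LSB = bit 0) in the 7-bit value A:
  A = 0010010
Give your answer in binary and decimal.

Mask = 1 << 0 = 0000001
Bit 0 of A is 0, so OR-ing with the mask flips it to 1.
  0010010
| 0000001
---------
  0010011

Answer: 0010011 (19)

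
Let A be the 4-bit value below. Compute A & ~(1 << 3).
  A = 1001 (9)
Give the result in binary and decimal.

Mask = ~(1 << 3) = 0111
Bit 3 of A is 1, so AND-ing with the mask clears it to 0.
  1001
& 0111
------
  0001

Answer: 0001 (1)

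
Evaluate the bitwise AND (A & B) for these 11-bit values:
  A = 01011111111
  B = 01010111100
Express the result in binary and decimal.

Apply & to each column (1 only where both bits are 1):
  01011111111
& 01010111100
-------------
  01010111100

Answer: 01010111100 (700)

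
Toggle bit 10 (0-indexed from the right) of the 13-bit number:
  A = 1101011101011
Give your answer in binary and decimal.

Mask = 1 << 10 = 0010000000000
Bit 10 of A is 0; XOR with the mask flips it to 1.
  1101011101011
^ 0010000000000
---------------
  1111011101011

Answer: 1111011101011 (7915)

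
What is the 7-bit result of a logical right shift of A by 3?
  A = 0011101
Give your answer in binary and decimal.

Logical shift right by 3: drop the bottom 3 bit(s), prepend 3 zero(s) on the left.
  0011101  ->  keep [0011], discard [101], prepend 000
= 0000011

Answer: 0000011 (3)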